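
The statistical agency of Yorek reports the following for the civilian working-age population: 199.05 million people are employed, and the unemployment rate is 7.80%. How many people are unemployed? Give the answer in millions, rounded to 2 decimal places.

About 16.84 million are unemployed.

Let U be the number unemployed. The labor force is E + U, and U/(E+U) = 0.0780.
So U = 0.0780 × 199.05 / (1 − 0.0780) = 15.5259 / 0.9220 ≈ 16.84 million.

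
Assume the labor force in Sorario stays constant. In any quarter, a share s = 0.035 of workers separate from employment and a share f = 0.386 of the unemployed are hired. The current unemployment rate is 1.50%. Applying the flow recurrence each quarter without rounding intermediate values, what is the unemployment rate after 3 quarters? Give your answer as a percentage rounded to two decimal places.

Unemployment rate after three quarters ≈ 6.99%.

With a fixed labor force, u_{t+1} = u_t + s·(1−u_t) − f·u_t = u_t·(1−s−f) + s.
Here 1−s−f = 0.579 and s = 0.035.
u_1 = 0.015000 × 0.579 + 0.035 = 0.043685.
u_2 = 0.043685 × 0.579 + 0.035 = 0.060294.
u_3 = 0.060294 × 0.579 + 0.035 = 0.069910.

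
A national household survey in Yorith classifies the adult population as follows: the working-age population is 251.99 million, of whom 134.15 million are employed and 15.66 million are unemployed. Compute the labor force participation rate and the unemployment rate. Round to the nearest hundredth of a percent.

Labor force = employed + unemployed = 134.15 + 15.66 = 149.81 million.
Unemployment rate = 15.66 / 149.81 = 10.45%.
Labor force participation rate = 149.81 / 251.99 = 59.45%.

Labor force participation rate ≈ 59.45%; unemployment rate ≈ 10.45%.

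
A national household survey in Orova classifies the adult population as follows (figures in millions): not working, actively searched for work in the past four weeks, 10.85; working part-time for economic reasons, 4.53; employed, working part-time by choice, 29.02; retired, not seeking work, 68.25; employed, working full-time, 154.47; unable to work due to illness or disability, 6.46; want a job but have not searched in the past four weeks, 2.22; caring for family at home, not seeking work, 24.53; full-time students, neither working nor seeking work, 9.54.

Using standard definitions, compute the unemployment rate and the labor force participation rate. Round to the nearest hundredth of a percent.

Unemployment rate ≈ 5.46%; labor force participation rate ≈ 64.18%.

Employed = 4.53 + 29.02 + 154.47 = 188.02 million (anyone who worked, including part-time for economic reasons, counts as employed).
Unemployed = 10.85 million.
Labor force = 188.02 + 10.85 = 198.87 million.
Not in labor force = 68.25 + 6.46 + 2.22 + 24.53 + 9.54 = 111.00 million (those not working and not actively searching are outside the labor force — including those who want a job but have given up searching).
Civilian working-age population = 198.87 + 111.00 = 309.87 million.
Unemployment rate = 10.85 / 198.87 = 5.46%.
Labor force participation rate = 198.87 / 309.87 = 64.18%.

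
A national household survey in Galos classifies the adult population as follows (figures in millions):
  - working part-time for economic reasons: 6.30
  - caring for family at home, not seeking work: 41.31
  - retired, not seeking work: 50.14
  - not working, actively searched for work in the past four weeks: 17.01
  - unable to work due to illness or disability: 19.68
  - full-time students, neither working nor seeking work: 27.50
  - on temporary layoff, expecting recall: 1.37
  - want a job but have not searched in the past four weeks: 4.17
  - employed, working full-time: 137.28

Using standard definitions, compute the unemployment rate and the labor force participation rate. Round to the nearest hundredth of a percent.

Employed = 6.30 + 137.28 = 143.58 million (anyone who worked, including part-time for economic reasons, counts as employed).
Unemployed = 17.01 + 1.37 = 18.38 million (jobless and actively searching, or on temporary layoff).
Labor force = 143.58 + 18.38 = 161.96 million.
Not in labor force = 41.31 + 50.14 + 19.68 + 27.50 + 4.17 = 142.80 million (those not working and not actively searching are outside the labor force — including those who want a job but have given up searching).
Civilian working-age population = 161.96 + 142.80 = 304.76 million.
Unemployment rate = 18.38 / 161.96 = 11.35%.
Labor force participation rate = 161.96 / 304.76 = 53.14%.

Unemployment rate ≈ 11.35%; labor force participation rate ≈ 53.14%.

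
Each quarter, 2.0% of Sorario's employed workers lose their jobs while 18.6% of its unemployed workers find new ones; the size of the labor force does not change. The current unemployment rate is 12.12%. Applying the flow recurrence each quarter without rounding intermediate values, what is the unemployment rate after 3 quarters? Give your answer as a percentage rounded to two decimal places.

With a fixed labor force, u_{t+1} = u_t + s·(1−u_t) − f·u_t = u_t·(1−s−f) + s.
Here 1−s−f = 0.794 and s = 0.020.
u_1 = 0.121200 × 0.794 + 0.020 = 0.116233.
u_2 = 0.116233 × 0.794 + 0.020 = 0.112289.
u_3 = 0.112289 × 0.794 + 0.020 = 0.109157.

Unemployment rate after three quarters ≈ 10.92%.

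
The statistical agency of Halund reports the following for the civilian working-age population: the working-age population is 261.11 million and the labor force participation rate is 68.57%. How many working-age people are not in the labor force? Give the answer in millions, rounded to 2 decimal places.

About 82.07 million are not in the labor force.

Share not in the labor force = 1 − 0.6857 = 0.3143.
Not in labor force = 0.3143 × 261.11 ≈ 82.07 million.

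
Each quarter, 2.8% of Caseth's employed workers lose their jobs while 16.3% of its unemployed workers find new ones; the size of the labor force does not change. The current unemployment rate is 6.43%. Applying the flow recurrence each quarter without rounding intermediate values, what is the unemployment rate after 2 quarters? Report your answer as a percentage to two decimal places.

Unemployment rate after two quarters ≈ 9.27%.

With a fixed labor force, u_{t+1} = u_t + s·(1−u_t) − f·u_t = u_t·(1−s−f) + s.
Here 1−s−f = 0.809 and s = 0.028.
u_1 = 0.064300 × 0.809 + 0.028 = 0.080019.
u_2 = 0.080019 × 0.809 + 0.028 = 0.092735.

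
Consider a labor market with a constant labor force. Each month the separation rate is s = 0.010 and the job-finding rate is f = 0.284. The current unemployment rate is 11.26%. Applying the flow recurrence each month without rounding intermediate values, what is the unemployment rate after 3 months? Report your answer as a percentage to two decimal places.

With a fixed labor force, u_{t+1} = u_t + s·(1−u_t) − f·u_t = u_t·(1−s−f) + s.
Here 1−s−f = 0.706 and s = 0.010.
u_1 = 0.112600 × 0.706 + 0.010 = 0.089496.
u_2 = 0.089496 × 0.706 + 0.010 = 0.073184.
u_3 = 0.073184 × 0.706 + 0.010 = 0.061668.

Unemployment rate after three months ≈ 6.17%.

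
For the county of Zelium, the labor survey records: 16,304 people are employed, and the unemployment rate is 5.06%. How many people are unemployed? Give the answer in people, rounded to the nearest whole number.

Let U be the number unemployed. The labor force is E + U, and U/(E+U) = 0.0506.
So U = 0.0506 × 16,304 / (1 − 0.0506) = 824.98 / 0.9494 ≈ 869.

About 869 are unemployed.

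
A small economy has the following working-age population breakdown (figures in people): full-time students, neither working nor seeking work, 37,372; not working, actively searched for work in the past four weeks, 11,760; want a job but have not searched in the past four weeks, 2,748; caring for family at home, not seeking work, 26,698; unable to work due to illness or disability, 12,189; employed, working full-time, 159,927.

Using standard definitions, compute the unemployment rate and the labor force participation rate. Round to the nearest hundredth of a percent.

Unemployment rate ≈ 6.85%; labor force participation rate ≈ 68.48%.

Employed = 159,927.
Unemployed = 11,760.
Labor force = 159,927 + 11,760 = 171,687.
Not in labor force = 37,372 + 2,748 + 26,698 + 12,189 = 79,007 (those not working and not actively searching are outside the labor force — including those who want a job but have given up searching).
Civilian working-age population = 171,687 + 79,007 = 250,694.
Unemployment rate = 11,760 / 171,687 = 6.85%.
Labor force participation rate = 171,687 / 250,694 = 68.48%.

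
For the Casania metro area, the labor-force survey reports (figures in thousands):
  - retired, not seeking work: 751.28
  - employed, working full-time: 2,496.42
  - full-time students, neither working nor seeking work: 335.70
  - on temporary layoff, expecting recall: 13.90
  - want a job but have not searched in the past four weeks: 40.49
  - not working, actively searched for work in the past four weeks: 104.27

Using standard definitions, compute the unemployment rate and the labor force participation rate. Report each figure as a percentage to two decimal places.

Employed = 2,496.42 thousand.
Unemployed = 13.90 + 104.27 = 118.17 thousand (jobless and actively searching, or on temporary layoff).
Labor force = 2,496.42 + 118.17 = 2,614.59 thousand.
Not in labor force = 751.28 + 335.70 + 40.49 = 1,127.47 thousand (those not working and not actively searching are outside the labor force — including those who want a job but have given up searching).
Civilian working-age population = 2,614.59 + 1,127.47 = 3,742.06 thousand.
Unemployment rate = 118.17 / 2,614.59 = 4.52%.
Labor force participation rate = 2,614.59 / 3,742.06 = 69.87%.

Unemployment rate ≈ 4.52%; labor force participation rate ≈ 69.87%.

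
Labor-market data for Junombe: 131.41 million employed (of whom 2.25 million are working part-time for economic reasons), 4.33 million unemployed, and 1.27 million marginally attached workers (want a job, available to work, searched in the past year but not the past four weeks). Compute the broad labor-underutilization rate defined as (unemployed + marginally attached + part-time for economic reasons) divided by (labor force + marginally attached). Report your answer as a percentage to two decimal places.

Labor force = 131.41 + 4.33 = 135.74 million.
Numerator = 4.33 + 1.27 + 2.25 = 7.85 million.
Denominator = 135.74 + 1.27 = 137.01 million.
Broad rate = 7.85 / 137.01 = 5.73%.

Broad underutilization rate ≈ 5.73%.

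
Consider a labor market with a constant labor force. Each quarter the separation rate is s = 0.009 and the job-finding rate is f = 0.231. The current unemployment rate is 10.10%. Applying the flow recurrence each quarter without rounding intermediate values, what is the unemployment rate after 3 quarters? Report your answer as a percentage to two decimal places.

With a fixed labor force, u_{t+1} = u_t + s·(1−u_t) − f·u_t = u_t·(1−s−f) + s.
Here 1−s−f = 0.760 and s = 0.009.
u_1 = 0.101000 × 0.760 + 0.009 = 0.085760.
u_2 = 0.085760 × 0.760 + 0.009 = 0.074178.
u_3 = 0.074178 × 0.760 + 0.009 = 0.065375.

Unemployment rate after three quarters ≈ 6.54%.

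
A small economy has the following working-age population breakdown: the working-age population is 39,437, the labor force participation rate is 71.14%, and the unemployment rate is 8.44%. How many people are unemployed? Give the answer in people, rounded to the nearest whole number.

About 2,368 are unemployed.

Labor force = 0.7114 × 39,437 = 28,055.
Unemployed = 0.0844 × 28,055 ≈ 2,368.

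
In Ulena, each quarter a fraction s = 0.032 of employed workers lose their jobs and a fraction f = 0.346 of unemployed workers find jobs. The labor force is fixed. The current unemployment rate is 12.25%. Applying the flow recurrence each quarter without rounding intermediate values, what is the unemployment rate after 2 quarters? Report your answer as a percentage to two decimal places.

Unemployment rate after two quarters ≈ 9.93%.

With a fixed labor force, u_{t+1} = u_t + s·(1−u_t) − f·u_t = u_t·(1−s−f) + s.
Here 1−s−f = 0.622 and s = 0.032.
u_1 = 0.122500 × 0.622 + 0.032 = 0.108195.
u_2 = 0.108195 × 0.622 + 0.032 = 0.099297.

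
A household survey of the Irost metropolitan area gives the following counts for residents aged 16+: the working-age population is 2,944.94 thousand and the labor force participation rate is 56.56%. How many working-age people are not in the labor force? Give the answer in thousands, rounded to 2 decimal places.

About 1,279.28 thousand are not in the labor force.

Share not in the labor force = 1 − 0.5656 = 0.4344.
Not in labor force = 0.4344 × 2,944.94 ≈ 1,279.28 thousand.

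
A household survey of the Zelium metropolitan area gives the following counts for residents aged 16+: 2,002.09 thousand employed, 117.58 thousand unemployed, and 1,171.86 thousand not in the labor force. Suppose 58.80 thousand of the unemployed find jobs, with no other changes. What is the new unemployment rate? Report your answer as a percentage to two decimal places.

New unemployment rate ≈ 2.77%.

Initially, labor force = 2,002.09 + 117.58 = 2,119.67 thousand, so u = 117.58/2,119.67 = 5.55%.
After the change, unemployed falls and employed rises by 58.80; labor force unchanged → E = 2,060.89, U = 58.78, labor force = 2,119.67 thousand.
New unemployment rate = 58.78 / 2,119.67 = 2.77%.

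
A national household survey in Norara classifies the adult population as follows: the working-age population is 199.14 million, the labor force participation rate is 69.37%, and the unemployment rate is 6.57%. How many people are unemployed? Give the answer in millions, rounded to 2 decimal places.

Labor force = 0.6937 × 199.14 = 138.14 million.
Unemployed = 0.0657 × 138.14 ≈ 9.08 million.

About 9.08 million are unemployed.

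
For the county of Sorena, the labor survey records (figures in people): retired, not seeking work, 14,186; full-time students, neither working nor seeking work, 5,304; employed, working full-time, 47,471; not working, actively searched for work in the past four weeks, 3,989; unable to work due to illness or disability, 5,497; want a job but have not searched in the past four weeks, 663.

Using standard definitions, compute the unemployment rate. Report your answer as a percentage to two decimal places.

Unemployment rate ≈ 7.75%.

Employed = 47,471.
Unemployed = 3,989.
Labor force = 47,471 + 3,989 = 51,460.
Unemployment rate = 3,989 / 51,460 = 7.75%.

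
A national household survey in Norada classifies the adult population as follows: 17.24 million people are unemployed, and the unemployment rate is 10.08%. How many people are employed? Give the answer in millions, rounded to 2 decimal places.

About 153.79 million are employed.

Labor force = U / u = 17.24 / 0.1008 ≈ 171.03 million.
Employed = labor force − unemployed = 171.03 − 17.24 = 153.79 million.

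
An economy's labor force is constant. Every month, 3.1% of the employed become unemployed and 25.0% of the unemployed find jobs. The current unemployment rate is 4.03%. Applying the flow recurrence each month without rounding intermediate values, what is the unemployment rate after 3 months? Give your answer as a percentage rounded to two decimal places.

With a fixed labor force, u_{t+1} = u_t + s·(1−u_t) − f·u_t = u_t·(1−s−f) + s.
Here 1−s−f = 0.719 and s = 0.031.
u_1 = 0.040300 × 0.719 + 0.031 = 0.059976.
u_2 = 0.059976 × 0.719 + 0.031 = 0.074123.
u_3 = 0.074123 × 0.719 + 0.031 = 0.084294.

Unemployment rate after three months ≈ 8.43%.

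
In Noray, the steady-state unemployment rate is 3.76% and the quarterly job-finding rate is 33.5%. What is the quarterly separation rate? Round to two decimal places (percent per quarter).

From u* = s/(s+f): s = u·f/(1−u).
s = 0.0376 × 33.5 / (1 − 0.0376) = 1.2596 / 0.9624 ≈ 1.31% per quarter.

Separation rate ≈ 1.31% per quarter.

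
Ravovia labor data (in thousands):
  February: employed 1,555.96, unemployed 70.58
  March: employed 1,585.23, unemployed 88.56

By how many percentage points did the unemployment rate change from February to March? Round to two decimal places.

February: labor force = 1,555.96 + 70.58 = 1,626.54; u = 70.58/1,626.54 = 4.34%.
March: labor force = 1,585.23 + 88.56 = 1,673.79; u = 88.56/1,673.79 = 5.29%.
Change = 5.29% − 4.34% = +0.95 pp.

The unemployment rate changed by +0.95 percentage points.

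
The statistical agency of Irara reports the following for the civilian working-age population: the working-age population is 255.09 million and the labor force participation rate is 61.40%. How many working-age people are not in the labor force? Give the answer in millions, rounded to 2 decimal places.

Share not in the labor force = 1 − 0.6140 = 0.3860.
Not in labor force = 0.3860 × 255.09 ≈ 98.46 million.

About 98.46 million are not in the labor force.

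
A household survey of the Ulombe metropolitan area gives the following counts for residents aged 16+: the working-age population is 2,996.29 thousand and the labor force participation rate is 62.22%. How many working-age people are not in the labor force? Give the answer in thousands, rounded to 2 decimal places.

Share not in the labor force = 1 − 0.6222 = 0.3778.
Not in labor force = 0.3778 × 2,996.29 ≈ 1,132.00 thousand.

About 1,132.00 thousand are not in the labor force.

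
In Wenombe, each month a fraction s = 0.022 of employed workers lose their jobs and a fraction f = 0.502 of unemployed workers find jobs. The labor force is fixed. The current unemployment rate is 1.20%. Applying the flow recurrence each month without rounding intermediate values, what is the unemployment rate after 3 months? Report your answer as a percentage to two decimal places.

Unemployment rate after three months ≈ 3.88%.

With a fixed labor force, u_{t+1} = u_t + s·(1−u_t) − f·u_t = u_t·(1−s−f) + s.
Here 1−s−f = 0.476 and s = 0.022.
u_1 = 0.012000 × 0.476 + 0.022 = 0.027712.
u_2 = 0.027712 × 0.476 + 0.022 = 0.035191.
u_3 = 0.035191 × 0.476 + 0.022 = 0.038751.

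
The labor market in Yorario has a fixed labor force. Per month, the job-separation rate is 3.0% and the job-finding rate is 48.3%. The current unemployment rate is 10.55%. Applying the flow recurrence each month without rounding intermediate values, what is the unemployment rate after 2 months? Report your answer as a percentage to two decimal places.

With a fixed labor force, u_{t+1} = u_t + s·(1−u_t) − f·u_t = u_t·(1−s−f) + s.
Here 1−s−f = 0.487 and s = 0.030.
u_1 = 0.105500 × 0.487 + 0.030 = 0.081378.
u_2 = 0.081378 × 0.487 + 0.030 = 0.069631.

Unemployment rate after two months ≈ 6.96%.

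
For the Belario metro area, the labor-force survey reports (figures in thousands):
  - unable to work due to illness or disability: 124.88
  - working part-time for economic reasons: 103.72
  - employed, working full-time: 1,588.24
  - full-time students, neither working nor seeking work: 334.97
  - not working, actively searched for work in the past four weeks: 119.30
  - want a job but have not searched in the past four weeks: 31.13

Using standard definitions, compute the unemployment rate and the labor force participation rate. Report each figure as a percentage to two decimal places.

Unemployment rate ≈ 6.59%; labor force participation rate ≈ 78.67%.

Employed = 103.72 + 1,588.24 = 1,691.96 thousand (anyone who worked, including part-time for economic reasons, counts as employed).
Unemployed = 119.30 thousand.
Labor force = 1,691.96 + 119.30 = 1,811.26 thousand.
Not in labor force = 124.88 + 334.97 + 31.13 = 490.98 thousand (those not working and not actively searching are outside the labor force — including those who want a job but have given up searching).
Civilian working-age population = 1,811.26 + 490.98 = 2,302.24 thousand.
Unemployment rate = 119.30 / 1,811.26 = 6.59%.
Labor force participation rate = 1,811.26 / 2,302.24 = 78.67%.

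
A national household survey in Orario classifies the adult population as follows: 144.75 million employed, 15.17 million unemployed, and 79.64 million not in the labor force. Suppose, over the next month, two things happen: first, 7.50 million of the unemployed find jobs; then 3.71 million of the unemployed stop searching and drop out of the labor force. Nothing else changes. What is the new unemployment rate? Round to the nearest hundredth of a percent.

New unemployment rate ≈ 2.54%.

Initially, labor force = 144.75 + 15.17 = 159.92 million, so u = 15.17/159.92 = 9.49%.
After the first change, unemployed falls and employed rises by 7.50; labor force unchanged → E = 152.25, U = 7.67, labor force = 159.92 million.
After the second change, unemployed and labor force both fall by 3.71 → E = 152.25, U = 3.96, labor force = 156.21 million.
New unemployment rate = 3.96 / 156.21 = 2.54%.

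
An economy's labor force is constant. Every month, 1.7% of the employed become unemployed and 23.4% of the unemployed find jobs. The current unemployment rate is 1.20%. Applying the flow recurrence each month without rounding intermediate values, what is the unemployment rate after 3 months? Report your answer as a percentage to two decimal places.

Unemployment rate after three months ≈ 4.43%.

With a fixed labor force, u_{t+1} = u_t + s·(1−u_t) − f·u_t = u_t·(1−s−f) + s.
Here 1−s−f = 0.749 and s = 0.017.
u_1 = 0.012000 × 0.749 + 0.017 = 0.025988.
u_2 = 0.025988 × 0.749 + 0.017 = 0.036465.
u_3 = 0.036465 × 0.749 + 0.017 = 0.044312.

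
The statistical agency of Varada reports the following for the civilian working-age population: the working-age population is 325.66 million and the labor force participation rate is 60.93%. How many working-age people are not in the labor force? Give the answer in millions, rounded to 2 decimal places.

Share not in the labor force = 1 − 0.6093 = 0.3907.
Not in labor force = 0.3907 × 325.66 ≈ 127.24 million.

About 127.24 million are not in the labor force.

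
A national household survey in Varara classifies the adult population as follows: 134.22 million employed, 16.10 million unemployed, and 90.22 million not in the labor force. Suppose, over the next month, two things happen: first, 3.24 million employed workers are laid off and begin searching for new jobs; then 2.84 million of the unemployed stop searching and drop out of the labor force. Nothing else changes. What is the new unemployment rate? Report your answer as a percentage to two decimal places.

Initially, labor force = 134.22 + 16.10 = 150.32 million, so u = 16.10/150.32 = 10.71%.
After the first change, employed falls and unemployed rises by 3.24; labor force unchanged → E = 130.98, U = 19.34, labor force = 150.32 million.
After the second change, unemployed and labor force both fall by 2.84 → E = 130.98, U = 16.50, labor force = 147.48 million.
New unemployment rate = 16.50 / 147.48 = 11.19%.

New unemployment rate ≈ 11.19%.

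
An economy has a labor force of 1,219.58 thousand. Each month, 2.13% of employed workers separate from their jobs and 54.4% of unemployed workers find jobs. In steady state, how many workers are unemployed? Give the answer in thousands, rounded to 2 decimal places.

Steady-state unemployment rate u* = s/(s+f) = 2.13/(2.13+54.4) = 0.037679.
Unemployed = u* × labor force = 0.037679 × 1,219.58 ≈ 45.95 thousand.

About 45.95 thousand are unemployed in steady state.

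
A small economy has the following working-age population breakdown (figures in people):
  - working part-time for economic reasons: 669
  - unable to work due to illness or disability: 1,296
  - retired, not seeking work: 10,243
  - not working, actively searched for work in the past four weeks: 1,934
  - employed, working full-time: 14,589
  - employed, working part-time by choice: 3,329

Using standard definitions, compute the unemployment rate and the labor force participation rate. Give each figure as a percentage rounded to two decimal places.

Employed = 669 + 14,589 + 3,329 = 18,587 (anyone who worked, including part-time for economic reasons, counts as employed).
Unemployed = 1,934.
Labor force = 18,587 + 1,934 = 20,521.
Not in labor force = 1,296 + 10,243 = 11,539 (those not working and not actively searching are outside the labor force).
Civilian working-age population = 20,521 + 11,539 = 32,060.
Unemployment rate = 1,934 / 20,521 = 9.42%.
Labor force participation rate = 20,521 / 32,060 = 64.01%.

Unemployment rate ≈ 9.42%; labor force participation rate ≈ 64.01%.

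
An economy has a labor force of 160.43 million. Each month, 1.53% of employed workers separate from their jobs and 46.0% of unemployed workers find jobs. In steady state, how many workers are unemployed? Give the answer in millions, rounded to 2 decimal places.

About 5.16 million are unemployed in steady state.

Steady-state unemployment rate u* = s/(s+f) = 1.53/(1.53+46.0) = 0.032190.
Unemployed = u* × labor force = 0.032190 × 160.43 ≈ 5.16 million.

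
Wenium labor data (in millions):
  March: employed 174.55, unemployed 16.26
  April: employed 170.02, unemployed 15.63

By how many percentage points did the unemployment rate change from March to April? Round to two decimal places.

March: labor force = 174.55 + 16.26 = 190.81; u = 16.26/190.81 = 8.52%.
April: labor force = 170.02 + 15.63 = 185.65; u = 15.63/185.65 = 8.42%.
Change = 8.42% − 8.52% = −0.10 pp.

The unemployment rate changed by −0.10 percentage points.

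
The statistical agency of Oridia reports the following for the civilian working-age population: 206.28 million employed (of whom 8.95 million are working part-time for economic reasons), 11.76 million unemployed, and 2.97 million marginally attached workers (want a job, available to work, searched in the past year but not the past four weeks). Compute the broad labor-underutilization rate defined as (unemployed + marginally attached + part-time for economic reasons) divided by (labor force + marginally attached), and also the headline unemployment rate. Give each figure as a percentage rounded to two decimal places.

Broad underutilization rate ≈ 10.71%; headline unemployment rate ≈ 5.39%.

Labor force = 206.28 + 11.76 = 218.04 million.
Numerator = 11.76 + 2.97 + 8.95 = 23.68 million.
Denominator = 218.04 + 2.97 = 221.01 million.
Broad rate = 23.68 / 221.01 = 10.71%.
Headline unemployment rate = 11.76 / 218.04 = 5.39%.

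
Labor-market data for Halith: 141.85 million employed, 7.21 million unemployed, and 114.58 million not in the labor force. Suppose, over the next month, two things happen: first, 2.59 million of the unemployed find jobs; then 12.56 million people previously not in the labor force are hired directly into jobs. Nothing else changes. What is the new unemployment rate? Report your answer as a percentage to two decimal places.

New unemployment rate ≈ 2.86%.

Initially, labor force = 141.85 + 7.21 = 149.06 million, so u = 7.21/149.06 = 4.84%.
After the first change, unemployed falls and employed rises by 2.59; labor force unchanged → E = 144.44, U = 4.62, labor force = 149.06 million.
After the second change, employed and labor force both rise by 12.56; unemployed unchanged → E = 157.00, U = 4.62, labor force = 161.62 million.
New unemployment rate = 4.62 / 161.62 = 2.86%.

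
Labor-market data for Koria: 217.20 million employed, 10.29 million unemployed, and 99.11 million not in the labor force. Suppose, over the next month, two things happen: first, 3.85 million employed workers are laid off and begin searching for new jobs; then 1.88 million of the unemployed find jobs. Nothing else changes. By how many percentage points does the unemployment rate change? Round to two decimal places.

Initially, labor force = 217.20 + 10.29 = 227.49 million, so u = 10.29/227.49 = 4.52%.
After the first change, employed falls and unemployed rises by 3.85; labor force unchanged → E = 213.35, U = 14.14, labor force = 227.49 million.
After the second change, unemployed falls and employed rises by 1.88; labor force unchanged → E = 215.23, U = 12.26, labor force = 227.49 million.
New unemployment rate = 12.26 / 227.49 = 5.39%.
Change = 5.39% − 4.52% = +0.87 percentage points.

The unemployment rate changes by +0.87 percentage points.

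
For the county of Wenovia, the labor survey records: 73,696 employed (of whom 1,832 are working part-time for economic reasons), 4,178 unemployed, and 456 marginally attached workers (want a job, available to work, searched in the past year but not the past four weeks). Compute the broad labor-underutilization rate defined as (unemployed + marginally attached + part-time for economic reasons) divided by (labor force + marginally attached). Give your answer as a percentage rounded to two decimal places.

Labor force = 73,696 + 4,178 = 77,874.
Numerator = 4,178 + 456 + 1,832 = 6,466.
Denominator = 77,874 + 456 = 78,330.
Broad rate = 6,466 / 78,330 = 8.25%.

Broad underutilization rate ≈ 8.25%.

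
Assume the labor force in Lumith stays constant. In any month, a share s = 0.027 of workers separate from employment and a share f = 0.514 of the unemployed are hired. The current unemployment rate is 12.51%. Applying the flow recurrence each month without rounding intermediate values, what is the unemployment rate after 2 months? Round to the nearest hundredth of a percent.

Unemployment rate after two months ≈ 6.57%.

With a fixed labor force, u_{t+1} = u_t + s·(1−u_t) − f·u_t = u_t·(1−s−f) + s.
Here 1−s−f = 0.459 and s = 0.027.
u_1 = 0.125100 × 0.459 + 0.027 = 0.084421.
u_2 = 0.084421 × 0.459 + 0.027 = 0.065749.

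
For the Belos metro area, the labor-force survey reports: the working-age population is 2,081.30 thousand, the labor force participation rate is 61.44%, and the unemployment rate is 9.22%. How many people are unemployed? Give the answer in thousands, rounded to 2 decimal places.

About 117.90 thousand are unemployed.

Labor force = 0.6144 × 2,081.30 = 1,278.75 thousand.
Unemployed = 0.0922 × 1,278.75 ≈ 117.90 thousand.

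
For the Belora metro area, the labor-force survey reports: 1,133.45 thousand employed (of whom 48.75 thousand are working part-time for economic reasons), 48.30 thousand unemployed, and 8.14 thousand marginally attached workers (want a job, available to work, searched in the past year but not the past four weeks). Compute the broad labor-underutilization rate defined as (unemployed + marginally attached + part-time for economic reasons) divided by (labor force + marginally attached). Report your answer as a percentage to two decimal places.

Labor force = 1,133.45 + 48.30 = 1,181.75 thousand.
Numerator = 48.30 + 8.14 + 48.75 = 105.19 thousand.
Denominator = 1,181.75 + 8.14 = 1,189.89 thousand.
Broad rate = 105.19 / 1,189.89 = 8.84%.

Broad underutilization rate ≈ 8.84%.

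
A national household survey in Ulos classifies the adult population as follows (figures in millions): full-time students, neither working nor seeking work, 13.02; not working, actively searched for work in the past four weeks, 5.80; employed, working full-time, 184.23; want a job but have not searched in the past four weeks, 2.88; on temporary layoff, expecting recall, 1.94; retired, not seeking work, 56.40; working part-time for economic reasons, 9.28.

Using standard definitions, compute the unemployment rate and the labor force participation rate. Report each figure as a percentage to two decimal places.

Unemployment rate ≈ 3.85%; labor force participation rate ≈ 73.57%.

Employed = 184.23 + 9.28 = 193.51 million (anyone who worked, including part-time for economic reasons, counts as employed).
Unemployed = 5.80 + 1.94 = 7.74 million (jobless and actively searching, or on temporary layoff).
Labor force = 193.51 + 7.74 = 201.25 million.
Not in labor force = 13.02 + 2.88 + 56.40 = 72.30 million (those not working and not actively searching are outside the labor force — including those who want a job but have given up searching).
Civilian working-age population = 201.25 + 72.30 = 273.55 million.
Unemployment rate = 7.74 / 201.25 = 3.85%.
Labor force participation rate = 201.25 / 273.55 = 73.57%.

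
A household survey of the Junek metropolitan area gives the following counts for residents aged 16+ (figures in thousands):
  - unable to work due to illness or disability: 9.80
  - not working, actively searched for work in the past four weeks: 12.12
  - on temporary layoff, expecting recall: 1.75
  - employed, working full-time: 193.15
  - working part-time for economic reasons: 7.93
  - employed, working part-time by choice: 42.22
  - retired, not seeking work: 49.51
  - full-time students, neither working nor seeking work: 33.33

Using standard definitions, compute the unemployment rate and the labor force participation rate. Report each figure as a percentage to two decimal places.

Employed = 193.15 + 7.93 + 42.22 = 243.30 thousand (anyone who worked, including part-time for economic reasons, counts as employed).
Unemployed = 12.12 + 1.75 = 13.87 thousand (jobless and actively searching, or on temporary layoff).
Labor force = 243.30 + 13.87 = 257.17 thousand.
Not in labor force = 9.80 + 49.51 + 33.33 = 92.64 thousand (those not working and not actively searching are outside the labor force).
Civilian working-age population = 257.17 + 92.64 = 349.81 thousand.
Unemployment rate = 13.87 / 257.17 = 5.39%.
Labor force participation rate = 257.17 / 349.81 = 73.52%.

Unemployment rate ≈ 5.39%; labor force participation rate ≈ 73.52%.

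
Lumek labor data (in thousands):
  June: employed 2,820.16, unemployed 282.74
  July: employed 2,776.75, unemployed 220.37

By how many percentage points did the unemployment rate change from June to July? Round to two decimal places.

June: labor force = 2,820.16 + 282.74 = 3,102.90; u = 282.74/3,102.90 = 9.11%.
July: labor force = 2,776.75 + 220.37 = 2,997.12; u = 220.37/2,997.12 = 7.35%.
Change = 7.35% − 9.11% = −1.76 pp.

The unemployment rate changed by −1.76 percentage points.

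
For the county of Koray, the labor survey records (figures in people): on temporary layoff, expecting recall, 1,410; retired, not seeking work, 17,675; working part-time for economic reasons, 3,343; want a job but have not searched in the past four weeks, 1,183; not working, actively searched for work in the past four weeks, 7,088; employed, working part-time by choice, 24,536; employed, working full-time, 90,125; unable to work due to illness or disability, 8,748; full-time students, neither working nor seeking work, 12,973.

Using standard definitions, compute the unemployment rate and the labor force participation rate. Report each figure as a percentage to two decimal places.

Unemployment rate ≈ 6.72%; labor force participation rate ≈ 75.71%.

Employed = 3,343 + 24,536 + 90,125 = 118,004 (anyone who worked, including part-time for economic reasons, counts as employed).
Unemployed = 1,410 + 7,088 = 8,498 (jobless and actively searching, or on temporary layoff).
Labor force = 118,004 + 8,498 = 126,502.
Not in labor force = 17,675 + 1,183 + 8,748 + 12,973 = 40,579 (those not working and not actively searching are outside the labor force — including those who want a job but have given up searching).
Civilian working-age population = 126,502 + 40,579 = 167,081.
Unemployment rate = 8,498 / 126,502 = 6.72%.
Labor force participation rate = 126,502 / 167,081 = 75.71%.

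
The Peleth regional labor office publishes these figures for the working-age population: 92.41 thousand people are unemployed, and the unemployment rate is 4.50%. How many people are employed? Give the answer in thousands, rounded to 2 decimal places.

About 1,961.15 thousand are employed.

Labor force = U / u = 92.41 / 0.0450 ≈ 2,053.56 thousand.
Employed = labor force − unemployed = 2,053.56 − 92.41 = 1,961.15 thousand.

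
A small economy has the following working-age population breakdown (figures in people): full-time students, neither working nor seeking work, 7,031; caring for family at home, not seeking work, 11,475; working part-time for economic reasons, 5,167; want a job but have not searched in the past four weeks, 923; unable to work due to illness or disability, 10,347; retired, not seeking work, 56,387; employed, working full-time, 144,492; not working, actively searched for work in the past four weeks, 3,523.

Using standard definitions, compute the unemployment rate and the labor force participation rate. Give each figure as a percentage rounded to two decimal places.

Employed = 5,167 + 144,492 = 149,659 (anyone who worked, including part-time for economic reasons, counts as employed).
Unemployed = 3,523.
Labor force = 149,659 + 3,523 = 153,182.
Not in labor force = 7,031 + 11,475 + 923 + 10,347 + 56,387 = 86,163 (those not working and not actively searching are outside the labor force — including those who want a job but have given up searching).
Civilian working-age population = 153,182 + 86,163 = 239,345.
Unemployment rate = 3,523 / 153,182 = 2.30%.
Labor force participation rate = 153,182 / 239,345 = 64.00%.

Unemployment rate ≈ 2.30%; labor force participation rate ≈ 64.00%.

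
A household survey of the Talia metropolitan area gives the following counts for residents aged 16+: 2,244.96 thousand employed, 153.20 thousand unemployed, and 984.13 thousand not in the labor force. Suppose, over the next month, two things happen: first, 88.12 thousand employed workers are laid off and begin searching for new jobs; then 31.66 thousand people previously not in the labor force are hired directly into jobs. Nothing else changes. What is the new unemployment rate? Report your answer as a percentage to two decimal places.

New unemployment rate ≈ 9.93%.

Initially, labor force = 2,244.96 + 153.20 = 2,398.16 thousand, so u = 153.20/2,398.16 = 6.39%.
After the first change, employed falls and unemployed rises by 88.12; labor force unchanged → E = 2,156.84, U = 241.32, labor force = 2,398.16 thousand.
After the second change, employed and labor force both rise by 31.66; unemployed unchanged → E = 2,188.50, U = 241.32, labor force = 2,429.82 thousand.
New unemployment rate = 241.32 / 2,429.82 = 9.93%.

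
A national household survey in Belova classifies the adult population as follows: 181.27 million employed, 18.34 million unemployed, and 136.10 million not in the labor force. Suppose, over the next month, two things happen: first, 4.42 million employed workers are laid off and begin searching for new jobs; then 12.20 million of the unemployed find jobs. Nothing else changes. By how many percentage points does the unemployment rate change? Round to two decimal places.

The unemployment rate changes by −3.90 percentage points.

Initially, labor force = 181.27 + 18.34 = 199.61 million, so u = 18.34/199.61 = 9.19%.
After the first change, employed falls and unemployed rises by 4.42; labor force unchanged → E = 176.85, U = 22.76, labor force = 199.61 million.
After the second change, unemployed falls and employed rises by 12.20; labor force unchanged → E = 189.05, U = 10.56, labor force = 199.61 million.
New unemployment rate = 10.56 / 199.61 = 5.29%.
Change = 5.29% − 9.19% = −3.90 percentage points.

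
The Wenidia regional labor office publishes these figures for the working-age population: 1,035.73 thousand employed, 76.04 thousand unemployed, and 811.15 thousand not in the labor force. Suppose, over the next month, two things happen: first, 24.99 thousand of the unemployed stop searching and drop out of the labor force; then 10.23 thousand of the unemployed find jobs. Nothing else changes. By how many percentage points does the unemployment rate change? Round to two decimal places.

Initially, labor force = 1,035.73 + 76.04 = 1,111.77 thousand, so u = 76.04/1,111.77 = 6.84%.
After the first change, unemployed and labor force both fall by 24.99 → E = 1,035.73, U = 51.05, labor force = 1,086.78 thousand.
After the second change, unemployed falls and employed rises by 10.23; labor force unchanged → E = 1,045.96, U = 40.82, labor force = 1,086.78 thousand.
New unemployment rate = 40.82 / 1,086.78 = 3.76%.
Change = 3.76% − 6.84% = −3.08 percentage points.

The unemployment rate changes by −3.08 percentage points.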